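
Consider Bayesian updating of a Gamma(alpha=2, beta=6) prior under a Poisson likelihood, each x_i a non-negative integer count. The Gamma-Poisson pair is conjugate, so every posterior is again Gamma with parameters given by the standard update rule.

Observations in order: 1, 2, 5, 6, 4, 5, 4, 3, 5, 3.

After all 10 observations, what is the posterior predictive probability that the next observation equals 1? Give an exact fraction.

obs 1: x=1 → posterior Gamma(3, 7)
obs 2: x=2 → posterior Gamma(5, 8)
obs 3: x=5 → posterior Gamma(10, 9)
obs 4: x=6 → posterior Gamma(16, 10)
obs 5: x=4 → posterior Gamma(20, 11)
obs 6: x=5 → posterior Gamma(25, 12)
obs 7: x=4 → posterior Gamma(29, 13)
obs 8: x=3 → posterior Gamma(32, 14)
obs 9: x=5 → posterior Gamma(37, 15)
obs 10: x=3 → posterior Gamma(40, 16)

58460065493236116728147393308651320786237301719040/280805607755268602048174614102036928492604365174417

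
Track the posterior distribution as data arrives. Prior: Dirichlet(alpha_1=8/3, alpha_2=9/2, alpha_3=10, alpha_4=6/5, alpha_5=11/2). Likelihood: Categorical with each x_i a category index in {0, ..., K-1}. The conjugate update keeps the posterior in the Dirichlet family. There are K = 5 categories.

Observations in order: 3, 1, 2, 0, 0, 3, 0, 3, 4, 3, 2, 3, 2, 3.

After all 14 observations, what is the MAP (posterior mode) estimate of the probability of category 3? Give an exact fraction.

obs 1: x=3 → posterior Dirichlet(8/3, 9/2, 10, 11/5, 11/2)
obs 2: x=1 → posterior Dirichlet(8/3, 11/2, 10, 11/5, 11/2)
obs 3: x=2 → posterior Dirichlet(8/3, 11/2, 11, 11/5, 11/2)
obs 4: x=0 → posterior Dirichlet(11/3, 11/2, 11, 11/5, 11/2)
obs 5: x=0 → posterior Dirichlet(14/3, 11/2, 11, 11/5, 11/2)
obs 6: x=3 → posterior Dirichlet(14/3, 11/2, 11, 16/5, 11/2)
obs 7: x=0 → posterior Dirichlet(17/3, 11/2, 11, 16/5, 11/2)
obs 8: x=3 → posterior Dirichlet(17/3, 11/2, 11, 21/5, 11/2)
obs 9: x=4 → posterior Dirichlet(17/3, 11/2, 11, 21/5, 13/2)
obs 10: x=3 → posterior Dirichlet(17/3, 11/2, 11, 26/5, 13/2)
obs 11: x=2 → posterior Dirichlet(17/3, 11/2, 12, 26/5, 13/2)
obs 12: x=3 → posterior Dirichlet(17/3, 11/2, 12, 31/5, 13/2)
obs 13: x=2 → posterior Dirichlet(17/3, 11/2, 13, 31/5, 13/2)
obs 14: x=3 → posterior Dirichlet(17/3, 11/2, 13, 36/5, 13/2)

93/493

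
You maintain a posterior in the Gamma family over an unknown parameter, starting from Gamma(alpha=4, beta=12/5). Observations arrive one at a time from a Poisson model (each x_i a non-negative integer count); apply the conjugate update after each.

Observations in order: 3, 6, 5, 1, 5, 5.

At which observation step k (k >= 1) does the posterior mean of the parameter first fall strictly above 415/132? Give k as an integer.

obs 1: x=3 → posterior Gamma(7, 17/5)
obs 2: x=6 → posterior Gamma(13, 22/5)
obs 3: x=5 → posterior Gamma(18, 27/5)
obs 4: x=1 → posterior Gamma(19, 32/5)
obs 5: x=5 → posterior Gamma(24, 37/5)
obs 6: x=5 → posterior Gamma(29, 42/5)

k = 3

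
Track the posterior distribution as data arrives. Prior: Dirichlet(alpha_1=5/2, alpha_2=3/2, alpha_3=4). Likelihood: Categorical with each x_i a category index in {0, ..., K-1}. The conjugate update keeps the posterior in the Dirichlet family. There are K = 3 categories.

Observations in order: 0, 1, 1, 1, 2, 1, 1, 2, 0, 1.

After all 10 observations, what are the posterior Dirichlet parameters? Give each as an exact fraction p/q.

obs 1: x=0 → posterior Dirichlet(7/2, 3/2, 4)
obs 2: x=1 → posterior Dirichlet(7/2, 5/2, 4)
obs 3: x=1 → posterior Dirichlet(7/2, 7/2, 4)
obs 4: x=1 → posterior Dirichlet(7/2, 9/2, 4)
obs 5: x=2 → posterior Dirichlet(7/2, 9/2, 5)
obs 6: x=1 → posterior Dirichlet(7/2, 11/2, 5)
obs 7: x=1 → posterior Dirichlet(7/2, 13/2, 5)
obs 8: x=2 → posterior Dirichlet(7/2, 13/2, 6)
obs 9: x=0 → posterior Dirichlet(9/2, 13/2, 6)
obs 10: x=1 → posterior Dirichlet(9/2, 15/2, 6)

alpha_1=9/2, alpha_2=15/2, alpha_3=6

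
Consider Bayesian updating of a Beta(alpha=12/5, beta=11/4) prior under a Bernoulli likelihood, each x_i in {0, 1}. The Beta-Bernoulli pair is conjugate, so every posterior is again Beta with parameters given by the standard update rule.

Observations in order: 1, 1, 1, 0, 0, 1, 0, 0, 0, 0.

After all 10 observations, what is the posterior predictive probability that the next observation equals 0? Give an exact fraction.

175/303

obs 1: x=1 → posterior Beta(17/5, 11/4)
obs 2: x=1 → posterior Beta(22/5, 11/4)
obs 3: x=1 → posterior Beta(27/5, 11/4)
obs 4: x=0 → posterior Beta(27/5, 15/4)
obs 5: x=0 → posterior Beta(27/5, 19/4)
obs 6: x=1 → posterior Beta(32/5, 19/4)
obs 7: x=0 → posterior Beta(32/5, 23/4)
obs 8: x=0 → posterior Beta(32/5, 27/4)
obs 9: x=0 → posterior Beta(32/5, 31/4)
obs 10: x=0 → posterior Beta(32/5, 35/4)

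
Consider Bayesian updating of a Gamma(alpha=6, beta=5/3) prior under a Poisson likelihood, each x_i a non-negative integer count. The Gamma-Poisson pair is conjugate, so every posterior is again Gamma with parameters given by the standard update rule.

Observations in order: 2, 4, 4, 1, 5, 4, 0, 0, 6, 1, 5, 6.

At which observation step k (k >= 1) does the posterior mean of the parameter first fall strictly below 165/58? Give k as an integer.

obs 1: x=2 → posterior Gamma(8, 8/3)
obs 2: x=4 → posterior Gamma(12, 11/3)
obs 3: x=4 → posterior Gamma(16, 14/3)
obs 4: x=1 → posterior Gamma(17, 17/3)
obs 5: x=5 → posterior Gamma(22, 20/3)
obs 6: x=4 → posterior Gamma(26, 23/3)
obs 7: x=0 → posterior Gamma(26, 26/3)
obs 8: x=0 → posterior Gamma(26, 29/3)
obs 9: x=6 → posterior Gamma(32, 32/3)
obs 10: x=1 → posterior Gamma(33, 35/3)
obs 11: x=5 → posterior Gamma(38, 38/3)
obs 12: x=6 → posterior Gamma(44, 41/3)

k = 8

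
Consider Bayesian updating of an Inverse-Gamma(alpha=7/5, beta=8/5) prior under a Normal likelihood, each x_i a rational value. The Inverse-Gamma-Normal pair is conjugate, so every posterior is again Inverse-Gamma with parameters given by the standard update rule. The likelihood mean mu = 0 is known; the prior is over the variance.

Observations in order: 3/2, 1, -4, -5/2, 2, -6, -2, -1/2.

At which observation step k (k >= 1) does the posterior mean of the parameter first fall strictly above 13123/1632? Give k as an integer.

obs 1: x=3/2 → posterior Inverse-Gamma(19/10, 109/40)
obs 2: x=1 → posterior Inverse-Gamma(12/5, 129/40)
obs 3: x=-4 → posterior Inverse-Gamma(29/10, 449/40)
obs 4: x=-5/2 → posterior Inverse-Gamma(17/5, 287/20)
obs 5: x=2 → posterior Inverse-Gamma(39/10, 327/20)
obs 6: x=-6 → posterior Inverse-Gamma(22/5, 687/20)
obs 7: x=-2 → posterior Inverse-Gamma(49/10, 727/20)
obs 8: x=-1/2 → posterior Inverse-Gamma(27/5, 1459/40)

k = 6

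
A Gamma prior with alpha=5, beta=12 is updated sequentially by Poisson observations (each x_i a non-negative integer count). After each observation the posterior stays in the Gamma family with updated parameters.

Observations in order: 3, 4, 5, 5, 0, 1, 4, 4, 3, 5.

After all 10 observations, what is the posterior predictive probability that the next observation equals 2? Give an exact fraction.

obs 1: x=3 → posterior Gamma(8, 13)
obs 2: x=4 → posterior Gamma(12, 14)
obs 3: x=5 → posterior Gamma(17, 15)
obs 4: x=5 → posterior Gamma(22, 16)
obs 5: x=0 → posterior Gamma(22, 17)
obs 6: x=1 → posterior Gamma(23, 18)
obs 7: x=4 → posterior Gamma(27, 19)
obs 8: x=4 → posterior Gamma(31, 20)
obs 9: x=3 → posterior Gamma(34, 21)
obs 10: x=5 → posterior Gamma(39, 22)

17643273024601001527432634298672681465353207323809546240/67739389260745218861137988047774370539553852007909099223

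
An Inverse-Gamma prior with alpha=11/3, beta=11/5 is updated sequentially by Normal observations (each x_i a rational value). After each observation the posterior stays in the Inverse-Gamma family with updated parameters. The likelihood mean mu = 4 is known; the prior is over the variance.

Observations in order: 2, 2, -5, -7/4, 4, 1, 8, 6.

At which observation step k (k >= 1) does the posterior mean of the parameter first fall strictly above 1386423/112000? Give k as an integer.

obs 1: x=2 → posterior Inverse-Gamma(25/6, 21/5)
obs 2: x=2 → posterior Inverse-Gamma(14/3, 31/5)
obs 3: x=-5 → posterior Inverse-Gamma(31/6, 467/10)
obs 4: x=-7/4 → posterior Inverse-Gamma(17/3, 10117/160)
obs 5: x=4 → posterior Inverse-Gamma(37/6, 10117/160)
obs 6: x=1 → posterior Inverse-Gamma(20/3, 10837/160)
obs 7: x=8 → posterior Inverse-Gamma(43/6, 12117/160)
obs 8: x=6 → posterior Inverse-Gamma(23/3, 12437/160)

k = 4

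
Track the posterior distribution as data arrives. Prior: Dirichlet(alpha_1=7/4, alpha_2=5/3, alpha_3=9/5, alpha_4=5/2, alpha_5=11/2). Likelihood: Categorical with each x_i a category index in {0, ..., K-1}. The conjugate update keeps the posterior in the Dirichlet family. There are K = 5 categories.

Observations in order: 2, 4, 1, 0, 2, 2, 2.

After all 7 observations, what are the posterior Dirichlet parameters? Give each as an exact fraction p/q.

obs 1: x=2 → posterior Dirichlet(7/4, 5/3, 14/5, 5/2, 11/2)
obs 2: x=4 → posterior Dirichlet(7/4, 5/3, 14/5, 5/2, 13/2)
obs 3: x=1 → posterior Dirichlet(7/4, 8/3, 14/5, 5/2, 13/2)
obs 4: x=0 → posterior Dirichlet(11/4, 8/3, 14/5, 5/2, 13/2)
obs 5: x=2 → posterior Dirichlet(11/4, 8/3, 19/5, 5/2, 13/2)
obs 6: x=2 → posterior Dirichlet(11/4, 8/3, 24/5, 5/2, 13/2)
obs 7: x=2 → posterior Dirichlet(11/4, 8/3, 29/5, 5/2, 13/2)

alpha_1=11/4, alpha_2=8/3, alpha_3=29/5, alpha_4=5/2, alpha_5=13/2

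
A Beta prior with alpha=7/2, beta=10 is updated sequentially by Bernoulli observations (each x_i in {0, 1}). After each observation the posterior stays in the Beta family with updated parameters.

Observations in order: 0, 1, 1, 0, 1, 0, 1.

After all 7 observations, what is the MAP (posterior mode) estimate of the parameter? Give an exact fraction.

13/37

obs 1: x=0 → posterior Beta(7/2, 11)
obs 2: x=1 → posterior Beta(9/2, 11)
obs 3: x=1 → posterior Beta(11/2, 11)
obs 4: x=0 → posterior Beta(11/2, 12)
obs 5: x=1 → posterior Beta(13/2, 12)
obs 6: x=0 → posterior Beta(13/2, 13)
obs 7: x=1 → posterior Beta(15/2, 13)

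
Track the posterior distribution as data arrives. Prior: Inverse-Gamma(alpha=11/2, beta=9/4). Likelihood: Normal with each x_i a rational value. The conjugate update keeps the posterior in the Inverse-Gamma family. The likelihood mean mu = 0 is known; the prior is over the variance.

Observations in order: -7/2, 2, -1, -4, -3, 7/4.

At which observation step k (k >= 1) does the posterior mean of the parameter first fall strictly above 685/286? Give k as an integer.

k = 4

obs 1: x=-7/2 → posterior Inverse-Gamma(6, 67/8)
obs 2: x=2 → posterior Inverse-Gamma(13/2, 83/8)
obs 3: x=-1 → posterior Inverse-Gamma(7, 87/8)
obs 4: x=-4 → posterior Inverse-Gamma(15/2, 151/8)
obs 5: x=-3 → posterior Inverse-Gamma(8, 187/8)
obs 6: x=7/4 → posterior Inverse-Gamma(17/2, 797/32)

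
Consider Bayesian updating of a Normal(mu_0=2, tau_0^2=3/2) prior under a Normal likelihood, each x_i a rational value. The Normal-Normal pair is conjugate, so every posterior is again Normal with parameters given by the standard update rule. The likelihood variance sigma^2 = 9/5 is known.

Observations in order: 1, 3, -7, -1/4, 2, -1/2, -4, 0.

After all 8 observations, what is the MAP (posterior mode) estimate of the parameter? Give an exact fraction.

obs 1: x=1 → posterior Normal(17/11, 9/11)
obs 2: x=3 → posterior Normal(2, 9/16)
obs 3: x=-7 → posterior Normal(-1/7, 3/7)
obs 4: x=-1/4 → posterior Normal(-17/104, 9/26)
obs 5: x=2 → posterior Normal(23/124, 9/31)
obs 6: x=-1/2 → posterior Normal(13/144, 1/4)
obs 7: x=-4 → posterior Normal(-67/164, 9/41)
obs 8: x=0 → posterior Normal(-67/184, 9/46)

-67/184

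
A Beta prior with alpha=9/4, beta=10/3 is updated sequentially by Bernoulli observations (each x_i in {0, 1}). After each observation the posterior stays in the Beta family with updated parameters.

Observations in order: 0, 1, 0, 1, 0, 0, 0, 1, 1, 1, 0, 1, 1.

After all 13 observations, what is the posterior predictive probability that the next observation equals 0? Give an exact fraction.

112/223

obs 1: x=0 → posterior Beta(9/4, 13/3)
obs 2: x=1 → posterior Beta(13/4, 13/3)
obs 3: x=0 → posterior Beta(13/4, 16/3)
obs 4: x=1 → posterior Beta(17/4, 16/3)
obs 5: x=0 → posterior Beta(17/4, 19/3)
obs 6: x=0 → posterior Beta(17/4, 22/3)
obs 7: x=0 → posterior Beta(17/4, 25/3)
obs 8: x=1 → posterior Beta(21/4, 25/3)
obs 9: x=1 → posterior Beta(25/4, 25/3)
obs 10: x=1 → posterior Beta(29/4, 25/3)
obs 11: x=0 → posterior Beta(29/4, 28/3)
obs 12: x=1 → posterior Beta(33/4, 28/3)
obs 13: x=1 → posterior Beta(37/4, 28/3)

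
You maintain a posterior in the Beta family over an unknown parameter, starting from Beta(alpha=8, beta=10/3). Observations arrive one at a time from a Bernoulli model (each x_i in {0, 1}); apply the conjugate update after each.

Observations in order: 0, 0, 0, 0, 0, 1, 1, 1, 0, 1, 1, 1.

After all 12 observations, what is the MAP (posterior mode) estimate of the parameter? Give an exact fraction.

obs 1: x=0 → posterior Beta(8, 13/3)
obs 2: x=0 → posterior Beta(8, 16/3)
obs 3: x=0 → posterior Beta(8, 19/3)
obs 4: x=0 → posterior Beta(8, 22/3)
obs 5: x=0 → posterior Beta(8, 25/3)
obs 6: x=1 → posterior Beta(9, 25/3)
obs 7: x=1 → posterior Beta(10, 25/3)
obs 8: x=1 → posterior Beta(11, 25/3)
obs 9: x=0 → posterior Beta(11, 28/3)
obs 10: x=1 → posterior Beta(12, 28/3)
obs 11: x=1 → posterior Beta(13, 28/3)
obs 12: x=1 → posterior Beta(14, 28/3)

39/64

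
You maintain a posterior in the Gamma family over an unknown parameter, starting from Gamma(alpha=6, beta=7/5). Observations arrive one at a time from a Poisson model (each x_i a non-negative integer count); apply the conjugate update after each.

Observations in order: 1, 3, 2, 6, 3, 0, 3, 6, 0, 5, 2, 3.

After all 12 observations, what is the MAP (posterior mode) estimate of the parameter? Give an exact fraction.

obs 1: x=1 → posterior Gamma(7, 12/5)
obs 2: x=3 → posterior Gamma(10, 17/5)
obs 3: x=2 → posterior Gamma(12, 22/5)
obs 4: x=6 → posterior Gamma(18, 27/5)
obs 5: x=3 → posterior Gamma(21, 32/5)
obs 6: x=0 → posterior Gamma(21, 37/5)
obs 7: x=3 → posterior Gamma(24, 42/5)
obs 8: x=6 → posterior Gamma(30, 47/5)
obs 9: x=0 → posterior Gamma(30, 52/5)
obs 10: x=5 → posterior Gamma(35, 57/5)
obs 11: x=2 → posterior Gamma(37, 62/5)
obs 12: x=3 → posterior Gamma(40, 67/5)

195/67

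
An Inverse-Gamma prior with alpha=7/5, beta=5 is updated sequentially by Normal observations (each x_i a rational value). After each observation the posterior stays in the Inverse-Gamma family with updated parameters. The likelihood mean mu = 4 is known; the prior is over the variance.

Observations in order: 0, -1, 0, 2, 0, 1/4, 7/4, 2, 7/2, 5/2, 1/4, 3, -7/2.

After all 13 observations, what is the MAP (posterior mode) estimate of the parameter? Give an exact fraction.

obs 1: x=0 → posterior Inverse-Gamma(19/10, 13)
obs 2: x=-1 → posterior Inverse-Gamma(12/5, 51/2)
obs 3: x=0 → posterior Inverse-Gamma(29/10, 67/2)
obs 4: x=2 → posterior Inverse-Gamma(17/5, 71/2)
obs 5: x=0 → posterior Inverse-Gamma(39/10, 87/2)
obs 6: x=1/4 → posterior Inverse-Gamma(22/5, 1617/32)
obs 7: x=7/4 → posterior Inverse-Gamma(49/10, 849/16)
obs 8: x=2 → posterior Inverse-Gamma(27/5, 881/16)
obs 9: x=7/2 → posterior Inverse-Gamma(59/10, 883/16)
obs 10: x=5/2 → posterior Inverse-Gamma(32/5, 901/16)
obs 11: x=1/4 → posterior Inverse-Gamma(69/10, 2027/32)
obs 12: x=3 → posterior Inverse-Gamma(37/5, 2043/32)
obs 13: x=-7/2 → posterior Inverse-Gamma(79/10, 2943/32)

14715/1424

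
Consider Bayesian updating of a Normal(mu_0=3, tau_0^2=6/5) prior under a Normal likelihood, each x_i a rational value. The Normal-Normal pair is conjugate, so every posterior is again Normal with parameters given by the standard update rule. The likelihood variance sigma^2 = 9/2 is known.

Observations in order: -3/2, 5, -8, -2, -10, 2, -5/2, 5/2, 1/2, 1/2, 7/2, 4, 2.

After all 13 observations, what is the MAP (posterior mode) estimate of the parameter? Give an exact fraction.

obs 1: x=-3/2 → posterior Normal(39/19, 18/19)
obs 2: x=5 → posterior Normal(59/23, 18/23)
obs 3: x=-8 → posterior Normal(1, 2/3)
obs 4: x=-2 → posterior Normal(19/31, 18/31)
obs 5: x=-10 → posterior Normal(-3/5, 18/35)
obs 6: x=2 → posterior Normal(-1/3, 6/13)
obs 7: x=-5/2 → posterior Normal(-23/43, 18/43)
obs 8: x=5/2 → posterior Normal(-13/47, 18/47)
obs 9: x=1/2 → posterior Normal(-11/51, 6/17)
obs 10: x=1/2 → posterior Normal(-9/55, 18/55)
obs 11: x=7/2 → posterior Normal(5/59, 18/59)
obs 12: x=4 → posterior Normal(1/3, 2/7)
obs 13: x=2 → posterior Normal(29/67, 18/67)

29/67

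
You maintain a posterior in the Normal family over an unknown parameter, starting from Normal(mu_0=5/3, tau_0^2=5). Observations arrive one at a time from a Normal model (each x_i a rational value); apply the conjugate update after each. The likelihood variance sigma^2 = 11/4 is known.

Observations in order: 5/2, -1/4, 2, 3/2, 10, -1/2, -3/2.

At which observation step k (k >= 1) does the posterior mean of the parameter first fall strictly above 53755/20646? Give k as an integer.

k = 5

obs 1: x=5/2 → posterior Normal(205/93, 55/31)
obs 2: x=-1/4 → posterior Normal(190/153, 55/51)
obs 3: x=2 → posterior Normal(310/213, 55/71)
obs 4: x=3/2 → posterior Normal(400/273, 55/91)
obs 5: x=10 → posterior Normal(1000/333, 55/111)
obs 6: x=-1/2 → posterior Normal(970/393, 55/131)
obs 7: x=-3/2 → posterior Normal(880/453, 55/151)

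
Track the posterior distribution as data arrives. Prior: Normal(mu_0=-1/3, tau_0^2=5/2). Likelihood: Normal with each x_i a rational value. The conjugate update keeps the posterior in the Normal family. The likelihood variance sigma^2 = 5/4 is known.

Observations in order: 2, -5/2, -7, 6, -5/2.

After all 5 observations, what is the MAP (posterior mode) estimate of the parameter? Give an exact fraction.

-25/33

obs 1: x=2 → posterior Normal(11/9, 5/6)
obs 2: x=-5/2 → posterior Normal(-4/15, 1/2)
obs 3: x=-7 → posterior Normal(-46/21, 5/14)
obs 4: x=6 → posterior Normal(-10/27, 5/18)
obs 5: x=-5/2 → posterior Normal(-25/33, 5/22)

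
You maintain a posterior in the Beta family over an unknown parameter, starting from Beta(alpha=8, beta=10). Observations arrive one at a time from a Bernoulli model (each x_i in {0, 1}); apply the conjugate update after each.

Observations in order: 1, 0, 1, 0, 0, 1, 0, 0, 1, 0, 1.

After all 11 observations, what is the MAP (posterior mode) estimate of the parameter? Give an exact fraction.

4/9

obs 1: x=1 → posterior Beta(9, 10)
obs 2: x=0 → posterior Beta(9, 11)
obs 3: x=1 → posterior Beta(10, 11)
obs 4: x=0 → posterior Beta(10, 12)
obs 5: x=0 → posterior Beta(10, 13)
obs 6: x=1 → posterior Beta(11, 13)
obs 7: x=0 → posterior Beta(11, 14)
obs 8: x=0 → posterior Beta(11, 15)
obs 9: x=1 → posterior Beta(12, 15)
obs 10: x=0 → posterior Beta(12, 16)
obs 11: x=1 → posterior Beta(13, 16)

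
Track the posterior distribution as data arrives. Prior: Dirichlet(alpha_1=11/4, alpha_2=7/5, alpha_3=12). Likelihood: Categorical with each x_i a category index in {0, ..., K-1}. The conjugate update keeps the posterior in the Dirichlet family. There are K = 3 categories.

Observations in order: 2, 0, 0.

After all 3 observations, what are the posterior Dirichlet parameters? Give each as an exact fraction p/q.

obs 1: x=2 → posterior Dirichlet(11/4, 7/5, 13)
obs 2: x=0 → posterior Dirichlet(15/4, 7/5, 13)
obs 3: x=0 → posterior Dirichlet(19/4, 7/5, 13)

alpha_1=19/4, alpha_2=7/5, alpha_3=13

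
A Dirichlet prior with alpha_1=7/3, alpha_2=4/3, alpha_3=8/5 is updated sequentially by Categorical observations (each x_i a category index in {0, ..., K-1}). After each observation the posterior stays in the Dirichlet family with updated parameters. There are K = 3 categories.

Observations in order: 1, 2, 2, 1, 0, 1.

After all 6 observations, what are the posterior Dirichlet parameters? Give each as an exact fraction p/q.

obs 1: x=1 → posterior Dirichlet(7/3, 7/3, 8/5)
obs 2: x=2 → posterior Dirichlet(7/3, 7/3, 13/5)
obs 3: x=2 → posterior Dirichlet(7/3, 7/3, 18/5)
obs 4: x=1 → posterior Dirichlet(7/3, 10/3, 18/5)
obs 5: x=0 → posterior Dirichlet(10/3, 10/3, 18/5)
obs 6: x=1 → posterior Dirichlet(10/3, 13/3, 18/5)

alpha_1=10/3, alpha_2=13/3, alpha_3=18/5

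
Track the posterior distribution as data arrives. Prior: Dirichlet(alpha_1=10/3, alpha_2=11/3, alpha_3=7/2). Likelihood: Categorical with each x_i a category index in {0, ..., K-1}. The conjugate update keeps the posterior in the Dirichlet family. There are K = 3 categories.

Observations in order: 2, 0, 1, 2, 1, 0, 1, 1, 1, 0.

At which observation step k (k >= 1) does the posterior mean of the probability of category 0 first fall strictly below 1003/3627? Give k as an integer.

k = 9

obs 1: x=2 → posterior Dirichlet(10/3, 11/3, 9/2)
obs 2: x=0 → posterior Dirichlet(13/3, 11/3, 9/2)
obs 3: x=1 → posterior Dirichlet(13/3, 14/3, 9/2)
obs 4: x=2 → posterior Dirichlet(13/3, 14/3, 11/2)
obs 5: x=1 → posterior Dirichlet(13/3, 17/3, 11/2)
obs 6: x=0 → posterior Dirichlet(16/3, 17/3, 11/2)
obs 7: x=1 → posterior Dirichlet(16/3, 20/3, 11/2)
obs 8: x=1 → posterior Dirichlet(16/3, 23/3, 11/2)
obs 9: x=1 → posterior Dirichlet(16/3, 26/3, 11/2)
obs 10: x=0 → posterior Dirichlet(19/3, 26/3, 11/2)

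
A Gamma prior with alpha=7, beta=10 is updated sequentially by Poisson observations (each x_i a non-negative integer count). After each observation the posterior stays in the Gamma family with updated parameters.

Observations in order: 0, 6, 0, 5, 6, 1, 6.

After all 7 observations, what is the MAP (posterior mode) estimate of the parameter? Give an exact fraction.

30/17

obs 1: x=0 → posterior Gamma(7, 11)
obs 2: x=6 → posterior Gamma(13, 12)
obs 3: x=0 → posterior Gamma(13, 13)
obs 4: x=5 → posterior Gamma(18, 14)
obs 5: x=6 → posterior Gamma(24, 15)
obs 6: x=1 → posterior Gamma(25, 16)
obs 7: x=6 → posterior Gamma(31, 17)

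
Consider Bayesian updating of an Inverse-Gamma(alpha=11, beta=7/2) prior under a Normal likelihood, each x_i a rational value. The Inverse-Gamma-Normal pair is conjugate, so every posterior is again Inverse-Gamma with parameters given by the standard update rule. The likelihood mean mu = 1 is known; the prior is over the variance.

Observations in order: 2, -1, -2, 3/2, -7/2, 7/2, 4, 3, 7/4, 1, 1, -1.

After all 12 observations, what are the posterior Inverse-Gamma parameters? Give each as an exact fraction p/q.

alpha=17, beta=1045/32

obs 1: x=2 → posterior Inverse-Gamma(23/2, 4)
obs 2: x=-1 → posterior Inverse-Gamma(12, 6)
obs 3: x=-2 → posterior Inverse-Gamma(25/2, 21/2)
obs 4: x=3/2 → posterior Inverse-Gamma(13, 85/8)
obs 5: x=-7/2 → posterior Inverse-Gamma(27/2, 83/4)
obs 6: x=7/2 → posterior Inverse-Gamma(14, 191/8)
obs 7: x=4 → posterior Inverse-Gamma(29/2, 227/8)
obs 8: x=3 → posterior Inverse-Gamma(15, 243/8)
obs 9: x=7/4 → posterior Inverse-Gamma(31/2, 981/32)
obs 10: x=1 → posterior Inverse-Gamma(16, 981/32)
obs 11: x=1 → posterior Inverse-Gamma(33/2, 981/32)
obs 12: x=-1 → posterior Inverse-Gamma(17, 1045/32)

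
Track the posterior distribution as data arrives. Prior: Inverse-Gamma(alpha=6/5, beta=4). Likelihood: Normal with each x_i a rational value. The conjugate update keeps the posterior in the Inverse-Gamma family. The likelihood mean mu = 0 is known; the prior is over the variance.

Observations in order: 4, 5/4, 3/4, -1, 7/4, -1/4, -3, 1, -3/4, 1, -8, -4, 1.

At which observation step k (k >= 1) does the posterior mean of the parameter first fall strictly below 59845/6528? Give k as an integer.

obs 1: x=4 → posterior Inverse-Gamma(17/10, 12)
obs 2: x=5/4 → posterior Inverse-Gamma(11/5, 409/32)
obs 3: x=3/4 → posterior Inverse-Gamma(27/10, 209/16)
obs 4: x=-1 → posterior Inverse-Gamma(16/5, 217/16)
obs 5: x=7/4 → posterior Inverse-Gamma(37/10, 483/32)
obs 6: x=-1/4 → posterior Inverse-Gamma(21/5, 121/8)
obs 7: x=-3 → posterior Inverse-Gamma(47/10, 157/8)
obs 8: x=1 → posterior Inverse-Gamma(26/5, 161/8)
obs 9: x=-3/4 → posterior Inverse-Gamma(57/10, 653/32)
obs 10: x=1 → posterior Inverse-Gamma(31/5, 669/32)
obs 11: x=-8 → posterior Inverse-Gamma(67/10, 1693/32)
obs 12: x=-4 → posterior Inverse-Gamma(36/5, 1949/32)
obs 13: x=1 → posterior Inverse-Gamma(77/10, 1965/32)

k = 3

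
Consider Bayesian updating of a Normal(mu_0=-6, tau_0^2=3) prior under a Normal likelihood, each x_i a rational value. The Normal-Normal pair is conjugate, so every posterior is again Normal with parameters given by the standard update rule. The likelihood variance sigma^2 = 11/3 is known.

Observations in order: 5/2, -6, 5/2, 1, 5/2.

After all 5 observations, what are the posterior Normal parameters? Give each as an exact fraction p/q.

obs 1: x=5/2 → posterior Normal(-87/40, 33/20)
obs 2: x=-6 → posterior Normal(-195/58, 33/29)
obs 3: x=5/2 → posterior Normal(-75/38, 33/38)
obs 4: x=1 → posterior Normal(-66/47, 33/47)
obs 5: x=5/2 → posterior Normal(-87/112, 33/56)

mu_0=-87/112, tau_0^2=33/56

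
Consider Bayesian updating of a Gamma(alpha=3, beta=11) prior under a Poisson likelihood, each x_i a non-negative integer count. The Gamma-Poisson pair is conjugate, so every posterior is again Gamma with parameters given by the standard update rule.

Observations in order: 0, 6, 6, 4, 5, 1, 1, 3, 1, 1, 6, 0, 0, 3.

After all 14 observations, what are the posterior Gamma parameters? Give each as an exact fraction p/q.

alpha=40, beta=25

obs 1: x=0 → posterior Gamma(3, 12)
obs 2: x=6 → posterior Gamma(9, 13)
obs 3: x=6 → posterior Gamma(15, 14)
obs 4: x=4 → posterior Gamma(19, 15)
obs 5: x=5 → posterior Gamma(24, 16)
obs 6: x=1 → posterior Gamma(25, 17)
obs 7: x=1 → posterior Gamma(26, 18)
obs 8: x=3 → posterior Gamma(29, 19)
obs 9: x=1 → posterior Gamma(30, 20)
obs 10: x=1 → posterior Gamma(31, 21)
obs 11: x=6 → posterior Gamma(37, 22)
obs 12: x=0 → posterior Gamma(37, 23)
obs 13: x=0 → posterior Gamma(37, 24)
obs 14: x=3 → posterior Gamma(40, 25)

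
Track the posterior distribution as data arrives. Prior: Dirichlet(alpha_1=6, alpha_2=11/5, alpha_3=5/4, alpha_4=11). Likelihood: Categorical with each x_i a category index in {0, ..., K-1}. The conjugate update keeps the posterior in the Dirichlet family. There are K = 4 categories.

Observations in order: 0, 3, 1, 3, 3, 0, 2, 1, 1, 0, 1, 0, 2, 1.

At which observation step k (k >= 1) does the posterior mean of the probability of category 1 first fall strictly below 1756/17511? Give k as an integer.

obs 1: x=0 → posterior Dirichlet(7, 11/5, 5/4, 11)
obs 2: x=3 → posterior Dirichlet(7, 11/5, 5/4, 12)
obs 3: x=1 → posterior Dirichlet(7, 16/5, 5/4, 12)
obs 4: x=3 → posterior Dirichlet(7, 16/5, 5/4, 13)
obs 5: x=3 → posterior Dirichlet(7, 16/5, 5/4, 14)
obs 6: x=0 → posterior Dirichlet(8, 16/5, 5/4, 14)
obs 7: x=2 → posterior Dirichlet(8, 16/5, 9/4, 14)
obs 8: x=1 → posterior Dirichlet(8, 21/5, 9/4, 14)
obs 9: x=1 → posterior Dirichlet(8, 26/5, 9/4, 14)
obs 10: x=0 → posterior Dirichlet(9, 26/5, 9/4, 14)
obs 11: x=1 → posterior Dirichlet(9, 31/5, 9/4, 14)
obs 12: x=0 → posterior Dirichlet(10, 31/5, 9/4, 14)
obs 13: x=2 → posterior Dirichlet(10, 31/5, 13/4, 14)
obs 14: x=1 → posterior Dirichlet(10, 36/5, 13/4, 14)

k = 2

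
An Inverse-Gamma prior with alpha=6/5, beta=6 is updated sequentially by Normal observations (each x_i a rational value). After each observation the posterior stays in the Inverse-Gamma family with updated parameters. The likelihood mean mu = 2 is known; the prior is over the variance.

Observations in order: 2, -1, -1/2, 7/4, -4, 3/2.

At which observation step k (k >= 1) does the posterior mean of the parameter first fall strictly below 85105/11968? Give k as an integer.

k = 4

obs 1: x=2 → posterior Inverse-Gamma(17/10, 6)
obs 2: x=-1 → posterior Inverse-Gamma(11/5, 21/2)
obs 3: x=-1/2 → posterior Inverse-Gamma(27/10, 109/8)
obs 4: x=7/4 → posterior Inverse-Gamma(16/5, 437/32)
obs 5: x=-4 → posterior Inverse-Gamma(37/10, 1013/32)
obs 6: x=3/2 → posterior Inverse-Gamma(21/5, 1017/32)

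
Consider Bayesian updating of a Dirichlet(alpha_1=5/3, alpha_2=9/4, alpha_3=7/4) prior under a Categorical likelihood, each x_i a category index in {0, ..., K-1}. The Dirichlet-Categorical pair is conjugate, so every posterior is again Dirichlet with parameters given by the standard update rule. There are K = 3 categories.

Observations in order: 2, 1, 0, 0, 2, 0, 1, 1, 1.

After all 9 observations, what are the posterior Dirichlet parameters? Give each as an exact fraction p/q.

obs 1: x=2 → posterior Dirichlet(5/3, 9/4, 11/4)
obs 2: x=1 → posterior Dirichlet(5/3, 13/4, 11/4)
obs 3: x=0 → posterior Dirichlet(8/3, 13/4, 11/4)
obs 4: x=0 → posterior Dirichlet(11/3, 13/4, 11/4)
obs 5: x=2 → posterior Dirichlet(11/3, 13/4, 15/4)
obs 6: x=0 → posterior Dirichlet(14/3, 13/4, 15/4)
obs 7: x=1 → posterior Dirichlet(14/3, 17/4, 15/4)
obs 8: x=1 → posterior Dirichlet(14/3, 21/4, 15/4)
obs 9: x=1 → posterior Dirichlet(14/3, 25/4, 15/4)

alpha_1=14/3, alpha_2=25/4, alpha_3=15/4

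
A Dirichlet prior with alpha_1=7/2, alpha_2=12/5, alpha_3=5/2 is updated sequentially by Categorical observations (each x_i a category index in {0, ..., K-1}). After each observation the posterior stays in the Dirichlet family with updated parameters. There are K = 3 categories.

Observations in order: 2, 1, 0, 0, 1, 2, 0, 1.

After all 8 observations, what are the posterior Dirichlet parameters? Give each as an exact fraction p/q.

obs 1: x=2 → posterior Dirichlet(7/2, 12/5, 7/2)
obs 2: x=1 → posterior Dirichlet(7/2, 17/5, 7/2)
obs 3: x=0 → posterior Dirichlet(9/2, 17/5, 7/2)
obs 4: x=0 → posterior Dirichlet(11/2, 17/5, 7/2)
obs 5: x=1 → posterior Dirichlet(11/2, 22/5, 7/2)
obs 6: x=2 → posterior Dirichlet(11/2, 22/5, 9/2)
obs 7: x=0 → posterior Dirichlet(13/2, 22/5, 9/2)
obs 8: x=1 → posterior Dirichlet(13/2, 27/5, 9/2)

alpha_1=13/2, alpha_2=27/5, alpha_3=9/2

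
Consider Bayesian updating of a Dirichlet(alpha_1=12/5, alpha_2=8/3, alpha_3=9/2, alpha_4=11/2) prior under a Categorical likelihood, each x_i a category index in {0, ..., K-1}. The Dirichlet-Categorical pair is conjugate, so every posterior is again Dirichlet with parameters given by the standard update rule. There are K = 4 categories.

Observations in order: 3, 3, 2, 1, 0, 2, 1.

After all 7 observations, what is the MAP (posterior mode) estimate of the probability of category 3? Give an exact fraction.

obs 1: x=3 → posterior Dirichlet(12/5, 8/3, 9/2, 13/2)
obs 2: x=3 → posterior Dirichlet(12/5, 8/3, 9/2, 15/2)
obs 3: x=2 → posterior Dirichlet(12/5, 8/3, 11/2, 15/2)
obs 4: x=1 → posterior Dirichlet(12/5, 11/3, 11/2, 15/2)
obs 5: x=0 → posterior Dirichlet(17/5, 11/3, 11/2, 15/2)
obs 6: x=2 → posterior Dirichlet(17/5, 11/3, 13/2, 15/2)
obs 7: x=1 → posterior Dirichlet(17/5, 14/3, 13/2, 15/2)

195/542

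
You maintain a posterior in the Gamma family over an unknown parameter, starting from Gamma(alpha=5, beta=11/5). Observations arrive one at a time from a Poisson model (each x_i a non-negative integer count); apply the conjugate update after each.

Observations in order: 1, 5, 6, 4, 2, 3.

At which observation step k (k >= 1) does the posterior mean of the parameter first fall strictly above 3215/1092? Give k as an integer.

k = 3

obs 1: x=1 → posterior Gamma(6, 16/5)
obs 2: x=5 → posterior Gamma(11, 21/5)
obs 3: x=6 → posterior Gamma(17, 26/5)
obs 4: x=4 → posterior Gamma(21, 31/5)
obs 5: x=2 → posterior Gamma(23, 36/5)
obs 6: x=3 → posterior Gamma(26, 41/5)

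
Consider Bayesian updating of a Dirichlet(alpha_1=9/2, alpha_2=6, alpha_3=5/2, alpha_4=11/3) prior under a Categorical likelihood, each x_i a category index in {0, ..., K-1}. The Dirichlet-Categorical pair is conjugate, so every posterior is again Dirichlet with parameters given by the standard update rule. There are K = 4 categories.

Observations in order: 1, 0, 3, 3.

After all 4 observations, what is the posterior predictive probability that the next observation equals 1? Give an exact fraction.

21/62

obs 1: x=1 → posterior Dirichlet(9/2, 7, 5/2, 11/3)
obs 2: x=0 → posterior Dirichlet(11/2, 7, 5/2, 11/3)
obs 3: x=3 → posterior Dirichlet(11/2, 7, 5/2, 14/3)
obs 4: x=3 → posterior Dirichlet(11/2, 7, 5/2, 17/3)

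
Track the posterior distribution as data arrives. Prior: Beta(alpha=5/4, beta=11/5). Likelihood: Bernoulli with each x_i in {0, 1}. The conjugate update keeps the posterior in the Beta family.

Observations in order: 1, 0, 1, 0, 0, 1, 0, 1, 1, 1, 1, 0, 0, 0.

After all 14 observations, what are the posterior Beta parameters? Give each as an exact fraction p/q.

alpha=33/4, beta=46/5

obs 1: x=1 → posterior Beta(9/4, 11/5)
obs 2: x=0 → posterior Beta(9/4, 16/5)
obs 3: x=1 → posterior Beta(13/4, 16/5)
obs 4: x=0 → posterior Beta(13/4, 21/5)
obs 5: x=0 → posterior Beta(13/4, 26/5)
obs 6: x=1 → posterior Beta(17/4, 26/5)
obs 7: x=0 → posterior Beta(17/4, 31/5)
obs 8: x=1 → posterior Beta(21/4, 31/5)
obs 9: x=1 → posterior Beta(25/4, 31/5)
obs 10: x=1 → posterior Beta(29/4, 31/5)
obs 11: x=1 → posterior Beta(33/4, 31/5)
obs 12: x=0 → posterior Beta(33/4, 36/5)
obs 13: x=0 → posterior Beta(33/4, 41/5)
obs 14: x=0 → posterior Beta(33/4, 46/5)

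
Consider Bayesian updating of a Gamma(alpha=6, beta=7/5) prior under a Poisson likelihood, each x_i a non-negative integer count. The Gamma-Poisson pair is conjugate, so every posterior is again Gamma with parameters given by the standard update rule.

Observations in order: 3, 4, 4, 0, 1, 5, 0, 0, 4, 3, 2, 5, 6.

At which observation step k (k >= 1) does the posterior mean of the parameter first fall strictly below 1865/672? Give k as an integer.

k = 7

obs 1: x=3 → posterior Gamma(9, 12/5)
obs 2: x=4 → posterior Gamma(13, 17/5)
obs 3: x=4 → posterior Gamma(17, 22/5)
obs 4: x=0 → posterior Gamma(17, 27/5)
obs 5: x=1 → posterior Gamma(18, 32/5)
obs 6: x=5 → posterior Gamma(23, 37/5)
obs 7: x=0 → posterior Gamma(23, 42/5)
obs 8: x=0 → posterior Gamma(23, 47/5)
obs 9: x=4 → posterior Gamma(27, 52/5)
obs 10: x=3 → posterior Gamma(30, 57/5)
obs 11: x=2 → posterior Gamma(32, 62/5)
obs 12: x=5 → posterior Gamma(37, 67/5)
obs 13: x=6 → posterior Gamma(43, 72/5)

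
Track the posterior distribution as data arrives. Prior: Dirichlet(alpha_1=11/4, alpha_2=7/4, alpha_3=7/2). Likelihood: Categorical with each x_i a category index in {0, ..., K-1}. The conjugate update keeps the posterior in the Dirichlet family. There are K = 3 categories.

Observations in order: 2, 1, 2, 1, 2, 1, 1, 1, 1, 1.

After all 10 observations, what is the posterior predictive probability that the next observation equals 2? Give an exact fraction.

obs 1: x=2 → posterior Dirichlet(11/4, 7/4, 9/2)
obs 2: x=1 → posterior Dirichlet(11/4, 11/4, 9/2)
obs 3: x=2 → posterior Dirichlet(11/4, 11/4, 11/2)
obs 4: x=1 → posterior Dirichlet(11/4, 15/4, 11/2)
obs 5: x=2 → posterior Dirichlet(11/4, 15/4, 13/2)
obs 6: x=1 → posterior Dirichlet(11/4, 19/4, 13/2)
obs 7: x=1 → posterior Dirichlet(11/4, 23/4, 13/2)
obs 8: x=1 → posterior Dirichlet(11/4, 27/4, 13/2)
obs 9: x=1 → posterior Dirichlet(11/4, 31/4, 13/2)
obs 10: x=1 → posterior Dirichlet(11/4, 35/4, 13/2)

13/36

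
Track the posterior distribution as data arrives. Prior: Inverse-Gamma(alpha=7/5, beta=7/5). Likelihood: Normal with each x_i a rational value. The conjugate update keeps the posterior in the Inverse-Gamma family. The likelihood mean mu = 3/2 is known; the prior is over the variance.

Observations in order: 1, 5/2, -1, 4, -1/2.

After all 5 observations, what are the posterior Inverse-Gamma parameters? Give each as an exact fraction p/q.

obs 1: x=1 → posterior Inverse-Gamma(19/10, 61/40)
obs 2: x=5/2 → posterior Inverse-Gamma(12/5, 81/40)
obs 3: x=-1 → posterior Inverse-Gamma(29/10, 103/20)
obs 4: x=4 → posterior Inverse-Gamma(17/5, 331/40)
obs 5: x=-1/2 → posterior Inverse-Gamma(39/10, 411/40)

alpha=39/10, beta=411/40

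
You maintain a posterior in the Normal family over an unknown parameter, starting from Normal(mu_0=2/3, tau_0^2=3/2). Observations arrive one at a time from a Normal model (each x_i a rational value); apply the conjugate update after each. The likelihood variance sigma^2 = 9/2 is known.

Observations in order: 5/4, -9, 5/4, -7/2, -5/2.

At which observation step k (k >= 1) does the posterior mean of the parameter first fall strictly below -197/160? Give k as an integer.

obs 1: x=5/4 → posterior Normal(13/16, 9/8)
obs 2: x=-9 → posterior Normal(-23/20, 9/10)
obs 3: x=5/4 → posterior Normal(-3/4, 3/4)
obs 4: x=-7/2 → posterior Normal(-8/7, 9/14)
obs 5: x=-5/2 → posterior Normal(-21/16, 9/16)

k = 5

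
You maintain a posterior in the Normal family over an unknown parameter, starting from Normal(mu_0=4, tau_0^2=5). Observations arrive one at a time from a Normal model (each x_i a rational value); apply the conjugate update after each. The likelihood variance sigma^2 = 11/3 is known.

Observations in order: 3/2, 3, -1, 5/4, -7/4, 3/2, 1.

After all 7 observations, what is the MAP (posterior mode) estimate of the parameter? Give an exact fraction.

obs 1: x=3/2 → posterior Normal(133/52, 55/26)
obs 2: x=3 → posterior Normal(223/82, 55/41)
obs 3: x=-1 → posterior Normal(193/112, 55/56)
obs 4: x=5/4 → posterior Normal(461/284, 55/71)
obs 5: x=-7/4 → posterior Normal(89/86, 55/86)
obs 6: x=3/2 → posterior Normal(223/202, 55/101)
obs 7: x=1 → posterior Normal(253/232, 55/116)

253/232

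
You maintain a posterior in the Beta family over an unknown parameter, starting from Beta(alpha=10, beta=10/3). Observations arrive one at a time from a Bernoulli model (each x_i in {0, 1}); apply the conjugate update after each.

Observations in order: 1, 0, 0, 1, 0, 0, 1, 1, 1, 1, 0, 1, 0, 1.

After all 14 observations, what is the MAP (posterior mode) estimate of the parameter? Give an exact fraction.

obs 1: x=1 → posterior Beta(11, 10/3)
obs 2: x=0 → posterior Beta(11, 13/3)
obs 3: x=0 → posterior Beta(11, 16/3)
obs 4: x=1 → posterior Beta(12, 16/3)
obs 5: x=0 → posterior Beta(12, 19/3)
obs 6: x=0 → posterior Beta(12, 22/3)
obs 7: x=1 → posterior Beta(13, 22/3)
obs 8: x=1 → posterior Beta(14, 22/3)
obs 9: x=1 → posterior Beta(15, 22/3)
obs 10: x=1 → posterior Beta(16, 22/3)
obs 11: x=0 → posterior Beta(16, 25/3)
obs 12: x=1 → posterior Beta(17, 25/3)
obs 13: x=0 → posterior Beta(17, 28/3)
obs 14: x=1 → posterior Beta(18, 28/3)

51/76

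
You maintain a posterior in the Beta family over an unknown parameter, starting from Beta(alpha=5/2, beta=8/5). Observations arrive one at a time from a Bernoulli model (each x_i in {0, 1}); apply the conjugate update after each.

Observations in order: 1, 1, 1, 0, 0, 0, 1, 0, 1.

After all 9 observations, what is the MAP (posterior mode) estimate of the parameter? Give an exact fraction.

65/111

obs 1: x=1 → posterior Beta(7/2, 8/5)
obs 2: x=1 → posterior Beta(9/2, 8/5)
obs 3: x=1 → posterior Beta(11/2, 8/5)
obs 4: x=0 → posterior Beta(11/2, 13/5)
obs 5: x=0 → posterior Beta(11/2, 18/5)
obs 6: x=0 → posterior Beta(11/2, 23/5)
obs 7: x=1 → posterior Beta(13/2, 23/5)
obs 8: x=0 → posterior Beta(13/2, 28/5)
obs 9: x=1 → posterior Beta(15/2, 28/5)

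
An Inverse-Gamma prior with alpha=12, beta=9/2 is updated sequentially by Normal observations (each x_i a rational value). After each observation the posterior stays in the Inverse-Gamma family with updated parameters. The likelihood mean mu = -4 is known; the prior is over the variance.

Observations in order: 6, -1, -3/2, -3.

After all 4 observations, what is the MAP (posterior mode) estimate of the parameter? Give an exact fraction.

167/40

obs 1: x=6 → posterior Inverse-Gamma(25/2, 109/2)
obs 2: x=-1 → posterior Inverse-Gamma(13, 59)
obs 3: x=-3/2 → posterior Inverse-Gamma(27/2, 497/8)
obs 4: x=-3 → posterior Inverse-Gamma(14, 501/8)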